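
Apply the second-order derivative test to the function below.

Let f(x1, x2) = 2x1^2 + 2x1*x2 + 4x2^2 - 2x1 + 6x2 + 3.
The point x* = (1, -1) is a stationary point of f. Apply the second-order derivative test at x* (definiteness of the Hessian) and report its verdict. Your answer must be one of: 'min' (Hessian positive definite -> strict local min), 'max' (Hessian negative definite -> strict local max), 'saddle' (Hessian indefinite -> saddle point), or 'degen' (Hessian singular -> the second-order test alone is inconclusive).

Compute the Hessian H = grad^2 f:
  H = [[4, 2], [2, 8]]
Verify stationarity: grad f(x*) = H x* + g = (0, 0).
Eigenvalues of H: 3.1716, 8.8284.
Both eigenvalues > 0, so H is positive definite -> x* is a strict local min.

min


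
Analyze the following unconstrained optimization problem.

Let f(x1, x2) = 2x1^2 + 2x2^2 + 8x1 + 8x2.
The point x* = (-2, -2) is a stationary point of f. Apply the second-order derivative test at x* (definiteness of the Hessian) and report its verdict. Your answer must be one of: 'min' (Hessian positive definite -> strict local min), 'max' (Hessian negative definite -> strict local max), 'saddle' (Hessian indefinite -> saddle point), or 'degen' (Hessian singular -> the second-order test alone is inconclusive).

Compute the Hessian H = grad^2 f:
  H = [[4, 0], [0, 4]]
Verify stationarity: grad f(x*) = H x* + g = (0, 0).
Eigenvalues of H: 4, 4.
Both eigenvalues > 0, so H is positive definite -> x* is a strict local min.

min


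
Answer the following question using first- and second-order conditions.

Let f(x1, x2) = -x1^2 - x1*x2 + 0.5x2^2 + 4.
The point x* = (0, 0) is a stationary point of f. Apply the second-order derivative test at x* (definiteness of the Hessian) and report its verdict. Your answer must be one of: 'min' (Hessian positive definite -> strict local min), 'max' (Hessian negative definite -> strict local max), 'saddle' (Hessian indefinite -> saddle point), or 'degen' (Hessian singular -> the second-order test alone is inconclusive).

Compute the Hessian H = grad^2 f:
  H = [[-2, -1], [-1, 1]]
Verify stationarity: grad f(x*) = H x* + g = (0, 0).
Eigenvalues of H: -2.3028, 1.3028.
Eigenvalues have mixed signs, so H is indefinite -> x* is a saddle point.

saddle


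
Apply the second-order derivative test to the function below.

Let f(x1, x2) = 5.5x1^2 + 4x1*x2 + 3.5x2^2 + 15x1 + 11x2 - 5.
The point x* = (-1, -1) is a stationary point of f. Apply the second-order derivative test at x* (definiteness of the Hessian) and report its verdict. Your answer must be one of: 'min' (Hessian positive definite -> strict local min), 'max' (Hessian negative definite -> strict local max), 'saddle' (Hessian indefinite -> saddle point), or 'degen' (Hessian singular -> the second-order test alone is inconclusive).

Compute the Hessian H = grad^2 f:
  H = [[11, 4], [4, 7]]
Verify stationarity: grad f(x*) = H x* + g = (0, 0).
Eigenvalues of H: 4.5279, 13.4721.
Both eigenvalues > 0, so H is positive definite -> x* is a strict local min.

min


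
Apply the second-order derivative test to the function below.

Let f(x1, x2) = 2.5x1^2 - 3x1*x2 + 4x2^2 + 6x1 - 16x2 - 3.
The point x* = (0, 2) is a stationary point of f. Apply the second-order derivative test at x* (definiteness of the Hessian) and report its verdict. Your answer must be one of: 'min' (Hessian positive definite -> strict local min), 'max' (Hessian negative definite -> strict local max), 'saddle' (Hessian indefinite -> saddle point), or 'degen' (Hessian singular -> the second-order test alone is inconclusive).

Compute the Hessian H = grad^2 f:
  H = [[5, -3], [-3, 8]]
Verify stationarity: grad f(x*) = H x* + g = (0, 0).
Eigenvalues of H: 3.1459, 9.8541.
Both eigenvalues > 0, so H is positive definite -> x* is a strict local min.

min


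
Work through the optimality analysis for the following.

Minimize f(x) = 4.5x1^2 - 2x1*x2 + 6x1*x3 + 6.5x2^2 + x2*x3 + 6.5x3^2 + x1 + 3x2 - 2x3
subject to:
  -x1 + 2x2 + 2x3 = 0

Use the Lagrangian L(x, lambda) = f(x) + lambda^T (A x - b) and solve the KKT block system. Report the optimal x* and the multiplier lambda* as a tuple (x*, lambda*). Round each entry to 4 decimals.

Form the Lagrangian:
  L(x, lambda) = (1/2) x^T Q x + c^T x + lambda^T (A x - b)
Stationarity (grad_x L = 0): Q x + c + A^T lambda = 0.
Primal feasibility: A x = b.

This gives the KKT block system:
  [ Q   A^T ] [ x     ]   [-c ]
  [ A    0  ] [ lambda ] = [ b ]

Solving the linear system:
  x*      = (-0.2893, -0.3771, 0.2324)
  lambda* = (0.5455)
  f(x*)   = -0.9427

x* = (-0.2893, -0.3771, 0.2324), lambda* = (0.5455)


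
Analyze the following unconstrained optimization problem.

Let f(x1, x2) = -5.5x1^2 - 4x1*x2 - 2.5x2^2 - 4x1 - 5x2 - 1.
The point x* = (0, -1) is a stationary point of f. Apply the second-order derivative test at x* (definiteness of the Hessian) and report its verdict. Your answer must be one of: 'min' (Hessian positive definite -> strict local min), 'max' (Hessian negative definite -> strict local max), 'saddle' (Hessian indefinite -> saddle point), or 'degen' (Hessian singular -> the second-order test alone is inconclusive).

Compute the Hessian H = grad^2 f:
  H = [[-11, -4], [-4, -5]]
Verify stationarity: grad f(x*) = H x* + g = (0, 0).
Eigenvalues of H: -13, -3.
Both eigenvalues < 0, so H is negative definite -> x* is a strict local max.

max


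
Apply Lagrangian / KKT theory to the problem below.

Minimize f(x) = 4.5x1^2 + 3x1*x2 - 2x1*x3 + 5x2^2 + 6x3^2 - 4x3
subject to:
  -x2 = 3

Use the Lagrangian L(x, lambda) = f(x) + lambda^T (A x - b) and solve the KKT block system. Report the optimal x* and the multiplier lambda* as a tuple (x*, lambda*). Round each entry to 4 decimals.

Form the Lagrangian:
  L(x, lambda) = (1/2) x^T Q x + c^T x + lambda^T (A x - b)
Stationarity (grad_x L = 0): Q x + c + A^T lambda = 0.
Primal feasibility: A x = b.

This gives the KKT block system:
  [ Q   A^T ] [ x     ]   [-c ]
  [ A    0  ] [ lambda ] = [ b ]

Solving the linear system:
  x*      = (1.1154, -3, 0.5192)
  lambda* = (-26.6538)
  f(x*)   = 38.9423

x* = (1.1154, -3, 0.5192), lambda* = (-26.6538)


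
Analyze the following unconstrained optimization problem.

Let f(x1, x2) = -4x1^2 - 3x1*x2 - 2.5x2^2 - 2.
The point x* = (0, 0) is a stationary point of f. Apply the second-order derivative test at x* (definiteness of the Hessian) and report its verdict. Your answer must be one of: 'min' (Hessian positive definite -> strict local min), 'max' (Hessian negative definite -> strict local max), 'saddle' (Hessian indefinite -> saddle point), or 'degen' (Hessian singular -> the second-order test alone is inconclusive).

Compute the Hessian H = grad^2 f:
  H = [[-8, -3], [-3, -5]]
Verify stationarity: grad f(x*) = H x* + g = (0, 0).
Eigenvalues of H: -9.8541, -3.1459.
Both eigenvalues < 0, so H is negative definite -> x* is a strict local max.

max


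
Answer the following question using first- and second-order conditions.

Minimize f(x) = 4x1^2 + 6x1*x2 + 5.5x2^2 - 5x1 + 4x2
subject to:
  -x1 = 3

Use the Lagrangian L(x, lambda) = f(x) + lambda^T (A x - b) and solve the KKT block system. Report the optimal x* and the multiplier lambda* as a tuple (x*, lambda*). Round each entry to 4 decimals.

Form the Lagrangian:
  L(x, lambda) = (1/2) x^T Q x + c^T x + lambda^T (A x - b)
Stationarity (grad_x L = 0): Q x + c + A^T lambda = 0.
Primal feasibility: A x = b.

This gives the KKT block system:
  [ Q   A^T ] [ x     ]   [-c ]
  [ A    0  ] [ lambda ] = [ b ]

Solving the linear system:
  x*      = (-3, 1.2727)
  lambda* = (-21.3636)
  f(x*)   = 42.0909

x* = (-3, 1.2727), lambda* = (-21.3636)


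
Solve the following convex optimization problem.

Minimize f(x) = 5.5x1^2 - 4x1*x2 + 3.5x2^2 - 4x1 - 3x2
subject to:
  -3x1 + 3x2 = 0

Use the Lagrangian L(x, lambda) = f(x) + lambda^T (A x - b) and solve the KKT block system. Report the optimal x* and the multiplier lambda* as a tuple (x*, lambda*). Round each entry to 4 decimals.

Form the Lagrangian:
  L(x, lambda) = (1/2) x^T Q x + c^T x + lambda^T (A x - b)
Stationarity (grad_x L = 0): Q x + c + A^T lambda = 0.
Primal feasibility: A x = b.

This gives the KKT block system:
  [ Q   A^T ] [ x     ]   [-c ]
  [ A    0  ] [ lambda ] = [ b ]

Solving the linear system:
  x*      = (0.7, 0.7)
  lambda* = (0.3)
  f(x*)   = -2.45

x* = (0.7, 0.7), lambda* = (0.3)


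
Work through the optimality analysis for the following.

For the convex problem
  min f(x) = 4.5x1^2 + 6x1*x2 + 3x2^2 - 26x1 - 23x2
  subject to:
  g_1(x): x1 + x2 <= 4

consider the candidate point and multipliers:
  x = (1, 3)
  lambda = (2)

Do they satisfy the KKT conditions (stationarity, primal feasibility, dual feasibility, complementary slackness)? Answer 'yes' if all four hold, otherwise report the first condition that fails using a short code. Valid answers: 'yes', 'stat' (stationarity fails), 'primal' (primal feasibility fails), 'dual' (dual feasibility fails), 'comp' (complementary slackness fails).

Gradient of f: grad f(x) = Q x + c = (1, 1)
Constraint values g_i(x) = a_i^T x - b_i:
  g_1((1, 3)) = 0
Stationarity residual: grad f(x) + sum_i lambda_i a_i = (3, 3)
  -> stationarity FAILS
Primal feasibility (all g_i <= 0): OK
Dual feasibility (all lambda_i >= 0): OK
Complementary slackness (lambda_i * g_i(x) = 0 for all i): OK

Verdict: the first failing condition is stationarity -> stat.

stat


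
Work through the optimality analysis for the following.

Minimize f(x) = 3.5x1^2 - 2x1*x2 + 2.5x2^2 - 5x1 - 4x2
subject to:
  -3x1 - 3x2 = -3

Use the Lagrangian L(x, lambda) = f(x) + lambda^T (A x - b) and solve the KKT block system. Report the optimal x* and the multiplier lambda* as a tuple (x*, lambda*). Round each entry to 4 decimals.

Form the Lagrangian:
  L(x, lambda) = (1/2) x^T Q x + c^T x + lambda^T (A x - b)
Stationarity (grad_x L = 0): Q x + c + A^T lambda = 0.
Primal feasibility: A x = b.

This gives the KKT block system:
  [ Q   A^T ] [ x     ]   [-c ]
  [ A    0  ] [ lambda ] = [ b ]

Solving the linear system:
  x*      = (0.5, 0.5)
  lambda* = (-0.8333)
  f(x*)   = -3.5

x* = (0.5, 0.5), lambda* = (-0.8333)


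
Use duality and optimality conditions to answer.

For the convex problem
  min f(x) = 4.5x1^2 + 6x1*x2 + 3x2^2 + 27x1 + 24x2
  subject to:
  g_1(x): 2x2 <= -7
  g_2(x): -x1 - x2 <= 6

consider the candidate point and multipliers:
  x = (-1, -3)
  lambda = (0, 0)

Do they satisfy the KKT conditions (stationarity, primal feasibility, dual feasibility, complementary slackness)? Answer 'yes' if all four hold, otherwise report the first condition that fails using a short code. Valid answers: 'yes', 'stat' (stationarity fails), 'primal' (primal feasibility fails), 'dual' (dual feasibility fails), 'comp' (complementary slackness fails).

Gradient of f: grad f(x) = Q x + c = (0, 0)
Constraint values g_i(x) = a_i^T x - b_i:
  g_1((-1, -3)) = 1
  g_2((-1, -3)) = -2
Stationarity residual: grad f(x) + sum_i lambda_i a_i = (0, 0)
  -> stationarity OK
Primal feasibility (all g_i <= 0): FAILS
Dual feasibility (all lambda_i >= 0): OK
Complementary slackness (lambda_i * g_i(x) = 0 for all i): OK

Verdict: the first failing condition is primal_feasibility -> primal.

primal


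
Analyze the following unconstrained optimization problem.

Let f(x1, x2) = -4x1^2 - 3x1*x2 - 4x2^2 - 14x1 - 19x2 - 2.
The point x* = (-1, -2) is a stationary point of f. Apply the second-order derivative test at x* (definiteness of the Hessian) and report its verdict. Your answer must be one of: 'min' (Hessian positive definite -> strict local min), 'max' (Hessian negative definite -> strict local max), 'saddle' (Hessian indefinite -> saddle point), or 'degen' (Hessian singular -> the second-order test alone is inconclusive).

Compute the Hessian H = grad^2 f:
  H = [[-8, -3], [-3, -8]]
Verify stationarity: grad f(x*) = H x* + g = (0, 0).
Eigenvalues of H: -11, -5.
Both eigenvalues < 0, so H is negative definite -> x* is a strict local max.

max


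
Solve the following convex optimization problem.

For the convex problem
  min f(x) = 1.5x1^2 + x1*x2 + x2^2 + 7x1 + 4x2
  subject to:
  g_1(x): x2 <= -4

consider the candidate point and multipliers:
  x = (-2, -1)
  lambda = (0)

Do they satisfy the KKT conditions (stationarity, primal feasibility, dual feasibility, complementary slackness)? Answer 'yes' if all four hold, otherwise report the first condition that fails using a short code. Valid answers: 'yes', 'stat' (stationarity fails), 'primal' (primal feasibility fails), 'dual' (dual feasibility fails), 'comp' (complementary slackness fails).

Gradient of f: grad f(x) = Q x + c = (0, 0)
Constraint values g_i(x) = a_i^T x - b_i:
  g_1((-2, -1)) = 3
Stationarity residual: grad f(x) + sum_i lambda_i a_i = (0, 0)
  -> stationarity OK
Primal feasibility (all g_i <= 0): FAILS
Dual feasibility (all lambda_i >= 0): OK
Complementary slackness (lambda_i * g_i(x) = 0 for all i): OK

Verdict: the first failing condition is primal_feasibility -> primal.

primal


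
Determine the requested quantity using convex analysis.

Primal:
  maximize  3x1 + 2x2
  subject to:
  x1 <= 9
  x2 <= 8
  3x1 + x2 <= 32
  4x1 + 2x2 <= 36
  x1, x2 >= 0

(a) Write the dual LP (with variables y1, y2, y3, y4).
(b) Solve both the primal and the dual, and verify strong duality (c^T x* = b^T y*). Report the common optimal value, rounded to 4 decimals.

The standard primal-dual pair for 'max c^T x s.t. A x <= b, x >= 0' is:
  Dual:  min b^T y  s.t.  A^T y >= c,  y >= 0.

So the dual LP is:
  minimize  9y1 + 8y2 + 32y3 + 36y4
  subject to:
    y1 + 3y3 + 4y4 >= 3
    y2 + y3 + 2y4 >= 2
    y1, y2, y3, y4 >= 0

Solving the primal: x* = (5, 8).
  primal value c^T x* = 31.
Solving the dual: y* = (0, 0.5, 0, 0.75).
  dual value b^T y* = 31.
Strong duality: c^T x* = b^T y*. Confirmed.

31


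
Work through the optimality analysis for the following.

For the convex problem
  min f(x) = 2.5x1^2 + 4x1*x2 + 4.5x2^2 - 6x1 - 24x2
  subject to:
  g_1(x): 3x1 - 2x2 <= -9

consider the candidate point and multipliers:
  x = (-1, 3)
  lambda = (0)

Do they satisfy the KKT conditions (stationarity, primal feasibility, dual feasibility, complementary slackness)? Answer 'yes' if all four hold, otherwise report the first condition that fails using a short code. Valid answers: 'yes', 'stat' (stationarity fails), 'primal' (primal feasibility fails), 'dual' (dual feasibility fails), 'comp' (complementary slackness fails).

Gradient of f: grad f(x) = Q x + c = (1, -1)
Constraint values g_i(x) = a_i^T x - b_i:
  g_1((-1, 3)) = 0
Stationarity residual: grad f(x) + sum_i lambda_i a_i = (1, -1)
  -> stationarity FAILS
Primal feasibility (all g_i <= 0): OK
Dual feasibility (all lambda_i >= 0): OK
Complementary slackness (lambda_i * g_i(x) = 0 for all i): OK

Verdict: the first failing condition is stationarity -> stat.

stat


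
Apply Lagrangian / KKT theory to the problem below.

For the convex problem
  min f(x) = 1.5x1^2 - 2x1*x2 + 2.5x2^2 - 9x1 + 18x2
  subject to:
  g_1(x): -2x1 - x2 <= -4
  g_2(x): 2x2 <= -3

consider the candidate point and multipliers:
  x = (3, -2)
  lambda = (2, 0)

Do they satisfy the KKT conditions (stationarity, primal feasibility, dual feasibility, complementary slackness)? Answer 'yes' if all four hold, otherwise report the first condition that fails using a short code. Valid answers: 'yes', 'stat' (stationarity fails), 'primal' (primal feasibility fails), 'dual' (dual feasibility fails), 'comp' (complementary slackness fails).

Gradient of f: grad f(x) = Q x + c = (4, 2)
Constraint values g_i(x) = a_i^T x - b_i:
  g_1((3, -2)) = 0
  g_2((3, -2)) = -1
Stationarity residual: grad f(x) + sum_i lambda_i a_i = (0, 0)
  -> stationarity OK
Primal feasibility (all g_i <= 0): OK
Dual feasibility (all lambda_i >= 0): OK
Complementary slackness (lambda_i * g_i(x) = 0 for all i): OK

Verdict: yes, KKT holds.

yes


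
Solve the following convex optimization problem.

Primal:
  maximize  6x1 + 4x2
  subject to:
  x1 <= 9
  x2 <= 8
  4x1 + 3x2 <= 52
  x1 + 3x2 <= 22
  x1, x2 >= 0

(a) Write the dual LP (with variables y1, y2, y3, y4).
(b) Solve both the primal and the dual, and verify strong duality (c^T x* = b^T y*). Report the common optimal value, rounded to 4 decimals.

The standard primal-dual pair for 'max c^T x s.t. A x <= b, x >= 0' is:
  Dual:  min b^T y  s.t.  A^T y >= c,  y >= 0.

So the dual LP is:
  minimize  9y1 + 8y2 + 52y3 + 22y4
  subject to:
    y1 + 4y3 + y4 >= 6
    y2 + 3y3 + 3y4 >= 4
    y1, y2, y3, y4 >= 0

Solving the primal: x* = (9, 4.3333).
  primal value c^T x* = 71.3333.
Solving the dual: y* = (4.6667, 0, 0, 1.3333).
  dual value b^T y* = 71.3333.
Strong duality: c^T x* = b^T y*. Confirmed.

71.3333


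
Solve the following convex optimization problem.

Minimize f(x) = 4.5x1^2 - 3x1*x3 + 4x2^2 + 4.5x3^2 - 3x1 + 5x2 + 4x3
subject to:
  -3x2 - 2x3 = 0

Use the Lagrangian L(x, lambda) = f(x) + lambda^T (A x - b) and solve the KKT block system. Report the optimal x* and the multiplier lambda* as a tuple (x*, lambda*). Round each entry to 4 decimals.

Form the Lagrangian:
  L(x, lambda) = (1/2) x^T Q x + c^T x + lambda^T (A x - b)
Stationarity (grad_x L = 0): Q x + c + A^T lambda = 0.
Primal feasibility: A x = b.

This gives the KKT block system:
  [ Q   A^T ] [ x     ]   [-c ]
  [ A    0  ] [ lambda ] = [ b ]

Solving the linear system:
  x*      = (0.3429, -0.0192, 0.0288)
  lambda* = (1.6154)
  f(x*)   = -0.5048

x* = (0.3429, -0.0192, 0.0288), lambda* = (1.6154)


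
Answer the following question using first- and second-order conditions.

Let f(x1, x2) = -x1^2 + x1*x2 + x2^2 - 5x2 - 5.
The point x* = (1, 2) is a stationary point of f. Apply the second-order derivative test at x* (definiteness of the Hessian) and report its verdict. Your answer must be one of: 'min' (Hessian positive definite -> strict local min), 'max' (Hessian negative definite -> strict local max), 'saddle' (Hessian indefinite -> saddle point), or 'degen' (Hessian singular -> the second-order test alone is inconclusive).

Compute the Hessian H = grad^2 f:
  H = [[-2, 1], [1, 2]]
Verify stationarity: grad f(x*) = H x* + g = (0, 0).
Eigenvalues of H: -2.2361, 2.2361.
Eigenvalues have mixed signs, so H is indefinite -> x* is a saddle point.

saddle


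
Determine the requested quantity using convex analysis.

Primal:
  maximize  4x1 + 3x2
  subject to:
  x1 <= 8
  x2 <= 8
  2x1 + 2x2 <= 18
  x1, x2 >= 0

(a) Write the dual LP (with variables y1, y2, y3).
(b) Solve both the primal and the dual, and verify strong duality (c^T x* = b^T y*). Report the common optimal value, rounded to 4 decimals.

The standard primal-dual pair for 'max c^T x s.t. A x <= b, x >= 0' is:
  Dual:  min b^T y  s.t.  A^T y >= c,  y >= 0.

So the dual LP is:
  minimize  8y1 + 8y2 + 18y3
  subject to:
    y1 + 2y3 >= 4
    y2 + 2y3 >= 3
    y1, y2, y3 >= 0

Solving the primal: x* = (8, 1).
  primal value c^T x* = 35.
Solving the dual: y* = (1, 0, 1.5).
  dual value b^T y* = 35.
Strong duality: c^T x* = b^T y*. Confirmed.

35


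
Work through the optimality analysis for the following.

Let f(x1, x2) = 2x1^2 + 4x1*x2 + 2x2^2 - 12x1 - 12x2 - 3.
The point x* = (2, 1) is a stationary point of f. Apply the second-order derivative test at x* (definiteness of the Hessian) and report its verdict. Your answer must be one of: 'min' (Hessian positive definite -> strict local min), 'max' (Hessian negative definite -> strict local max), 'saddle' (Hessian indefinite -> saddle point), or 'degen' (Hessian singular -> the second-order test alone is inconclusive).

Compute the Hessian H = grad^2 f:
  H = [[4, 4], [4, 4]]
Verify stationarity: grad f(x*) = H x* + g = (0, 0).
Eigenvalues of H: 0, 8.
H has a zero eigenvalue (singular; positive semidefinite but not definite), so H is neither positive definite, negative definite, nor indefinite. The second-order test alone is inconclusive -> degen.
(Indeed, f is constant along the null direction of H through x*, so x* is not a strict local extremum.)

degen


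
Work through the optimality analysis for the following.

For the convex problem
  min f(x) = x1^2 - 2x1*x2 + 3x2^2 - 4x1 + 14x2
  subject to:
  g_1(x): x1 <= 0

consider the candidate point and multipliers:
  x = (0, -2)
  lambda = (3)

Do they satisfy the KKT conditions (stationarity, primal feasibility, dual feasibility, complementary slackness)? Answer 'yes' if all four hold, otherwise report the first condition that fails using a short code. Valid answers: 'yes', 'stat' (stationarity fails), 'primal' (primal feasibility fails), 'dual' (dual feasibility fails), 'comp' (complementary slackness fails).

Gradient of f: grad f(x) = Q x + c = (0, 2)
Constraint values g_i(x) = a_i^T x - b_i:
  g_1((0, -2)) = 0
Stationarity residual: grad f(x) + sum_i lambda_i a_i = (3, 2)
  -> stationarity FAILS
Primal feasibility (all g_i <= 0): OK
Dual feasibility (all lambda_i >= 0): OK
Complementary slackness (lambda_i * g_i(x) = 0 for all i): OK

Verdict: the first failing condition is stationarity -> stat.

stat


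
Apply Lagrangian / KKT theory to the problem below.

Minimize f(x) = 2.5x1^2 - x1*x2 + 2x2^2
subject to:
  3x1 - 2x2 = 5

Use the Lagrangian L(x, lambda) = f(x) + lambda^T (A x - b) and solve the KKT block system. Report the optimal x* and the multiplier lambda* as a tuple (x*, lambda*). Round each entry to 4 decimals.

Form the Lagrangian:
  L(x, lambda) = (1/2) x^T Q x + c^T x + lambda^T (A x - b)
Stationarity (grad_x L = 0): Q x + c + A^T lambda = 0.
Primal feasibility: A x = b.

This gives the KKT block system:
  [ Q   A^T ] [ x     ]   [-c ]
  [ A    0  ] [ lambda ] = [ b ]

Solving the linear system:
  x*      = (1.1364, -0.7955)
  lambda* = (-2.1591)
  f(x*)   = 5.3977

x* = (1.1364, -0.7955), lambda* = (-2.1591)


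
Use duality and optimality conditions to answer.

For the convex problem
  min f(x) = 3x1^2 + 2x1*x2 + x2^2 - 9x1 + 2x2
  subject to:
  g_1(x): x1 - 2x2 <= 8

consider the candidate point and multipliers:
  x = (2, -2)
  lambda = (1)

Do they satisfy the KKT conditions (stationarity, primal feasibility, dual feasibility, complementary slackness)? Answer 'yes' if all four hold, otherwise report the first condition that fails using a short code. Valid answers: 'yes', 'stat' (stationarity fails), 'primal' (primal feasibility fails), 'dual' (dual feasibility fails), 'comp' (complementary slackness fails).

Gradient of f: grad f(x) = Q x + c = (-1, 2)
Constraint values g_i(x) = a_i^T x - b_i:
  g_1((2, -2)) = -2
Stationarity residual: grad f(x) + sum_i lambda_i a_i = (0, 0)
  -> stationarity OK
Primal feasibility (all g_i <= 0): OK
Dual feasibility (all lambda_i >= 0): OK
Complementary slackness (lambda_i * g_i(x) = 0 for all i): FAILS

Verdict: the first failing condition is complementary_slackness -> comp.

comp


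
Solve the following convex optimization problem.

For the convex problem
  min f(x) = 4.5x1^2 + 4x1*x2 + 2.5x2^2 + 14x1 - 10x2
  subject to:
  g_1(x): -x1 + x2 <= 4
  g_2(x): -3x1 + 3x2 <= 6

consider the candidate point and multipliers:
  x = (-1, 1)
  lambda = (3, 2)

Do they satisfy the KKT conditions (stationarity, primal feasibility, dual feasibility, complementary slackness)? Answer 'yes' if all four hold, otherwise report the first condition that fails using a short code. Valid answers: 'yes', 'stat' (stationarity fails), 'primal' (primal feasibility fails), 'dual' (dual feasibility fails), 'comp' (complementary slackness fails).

Gradient of f: grad f(x) = Q x + c = (9, -9)
Constraint values g_i(x) = a_i^T x - b_i:
  g_1((-1, 1)) = -2
  g_2((-1, 1)) = 0
Stationarity residual: grad f(x) + sum_i lambda_i a_i = (0, 0)
  -> stationarity OK
Primal feasibility (all g_i <= 0): OK
Dual feasibility (all lambda_i >= 0): OK
Complementary slackness (lambda_i * g_i(x) = 0 for all i): FAILS

Verdict: the first failing condition is complementary_slackness -> comp.

comp


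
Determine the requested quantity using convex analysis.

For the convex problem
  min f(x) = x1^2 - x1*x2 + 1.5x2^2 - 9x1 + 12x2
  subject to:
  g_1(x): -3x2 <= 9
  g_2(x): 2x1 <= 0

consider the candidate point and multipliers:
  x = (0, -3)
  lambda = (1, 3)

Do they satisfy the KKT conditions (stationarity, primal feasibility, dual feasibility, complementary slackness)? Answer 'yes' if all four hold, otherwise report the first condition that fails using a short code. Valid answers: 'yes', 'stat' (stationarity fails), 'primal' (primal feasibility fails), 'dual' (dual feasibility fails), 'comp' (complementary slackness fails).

Gradient of f: grad f(x) = Q x + c = (-6, 3)
Constraint values g_i(x) = a_i^T x - b_i:
  g_1((0, -3)) = 0
  g_2((0, -3)) = 0
Stationarity residual: grad f(x) + sum_i lambda_i a_i = (0, 0)
  -> stationarity OK
Primal feasibility (all g_i <= 0): OK
Dual feasibility (all lambda_i >= 0): OK
Complementary slackness (lambda_i * g_i(x) = 0 for all i): OK

Verdict: yes, KKT holds.

yes


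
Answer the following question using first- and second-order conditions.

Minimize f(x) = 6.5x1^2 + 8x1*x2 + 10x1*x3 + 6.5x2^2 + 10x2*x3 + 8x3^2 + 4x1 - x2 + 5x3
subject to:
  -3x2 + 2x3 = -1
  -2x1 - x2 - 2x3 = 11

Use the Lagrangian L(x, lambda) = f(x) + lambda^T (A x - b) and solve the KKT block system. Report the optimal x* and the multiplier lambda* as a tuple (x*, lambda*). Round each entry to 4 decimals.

Form the Lagrangian:
  L(x, lambda) = (1/2) x^T Q x + c^T x + lambda^T (A x - b)
Stationarity (grad_x L = 0): Q x + c + A^T lambda = 0.
Primal feasibility: A x = b.

This gives the KKT block system:
  [ Q   A^T ] [ x     ]   [-c ]
  [ A    0  ] [ lambda ] = [ b ]

Solving the linear system:
  x*      = (-4.6667, -0.1667, -0.75)
  lambda* = (-5.0833, -32.75)
  f(x*)   = 166.4583

x* = (-4.6667, -0.1667, -0.75), lambda* = (-5.0833, -32.75)


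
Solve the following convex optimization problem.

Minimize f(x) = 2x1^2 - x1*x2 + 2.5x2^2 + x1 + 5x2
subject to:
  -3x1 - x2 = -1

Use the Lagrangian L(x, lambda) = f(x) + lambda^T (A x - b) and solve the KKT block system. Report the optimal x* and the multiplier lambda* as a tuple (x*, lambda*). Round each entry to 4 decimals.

Form the Lagrangian:
  L(x, lambda) = (1/2) x^T Q x + c^T x + lambda^T (A x - b)
Stationarity (grad_x L = 0): Q x + c + A^T lambda = 0.
Primal feasibility: A x = b.

This gives the KKT block system:
  [ Q   A^T ] [ x     ]   [-c ]
  [ A    0  ] [ lambda ] = [ b ]

Solving the linear system:
  x*      = (0.5455, -0.6364)
  lambda* = (1.2727)
  f(x*)   = -0.6818

x* = (0.5455, -0.6364), lambda* = (1.2727)


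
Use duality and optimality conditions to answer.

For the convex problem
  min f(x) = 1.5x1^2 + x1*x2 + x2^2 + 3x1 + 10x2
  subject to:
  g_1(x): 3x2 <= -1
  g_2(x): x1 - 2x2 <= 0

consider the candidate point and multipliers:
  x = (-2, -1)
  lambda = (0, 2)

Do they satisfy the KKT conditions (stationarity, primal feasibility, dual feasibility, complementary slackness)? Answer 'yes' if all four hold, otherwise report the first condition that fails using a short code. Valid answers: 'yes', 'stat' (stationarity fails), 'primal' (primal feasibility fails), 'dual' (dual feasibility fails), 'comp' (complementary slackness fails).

Gradient of f: grad f(x) = Q x + c = (-4, 6)
Constraint values g_i(x) = a_i^T x - b_i:
  g_1((-2, -1)) = -2
  g_2((-2, -1)) = 0
Stationarity residual: grad f(x) + sum_i lambda_i a_i = (-2, 2)
  -> stationarity FAILS
Primal feasibility (all g_i <= 0): OK
Dual feasibility (all lambda_i >= 0): OK
Complementary slackness (lambda_i * g_i(x) = 0 for all i): OK

Verdict: the first failing condition is stationarity -> stat.

stat


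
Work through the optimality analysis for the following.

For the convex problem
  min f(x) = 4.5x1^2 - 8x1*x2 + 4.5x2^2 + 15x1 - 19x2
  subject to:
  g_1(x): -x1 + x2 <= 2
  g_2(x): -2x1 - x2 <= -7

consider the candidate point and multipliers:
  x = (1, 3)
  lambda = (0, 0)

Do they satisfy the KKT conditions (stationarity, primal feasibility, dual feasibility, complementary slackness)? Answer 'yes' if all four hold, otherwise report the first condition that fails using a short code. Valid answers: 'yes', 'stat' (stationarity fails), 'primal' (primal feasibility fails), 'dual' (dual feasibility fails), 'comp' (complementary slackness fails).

Gradient of f: grad f(x) = Q x + c = (0, 0)
Constraint values g_i(x) = a_i^T x - b_i:
  g_1((1, 3)) = 0
  g_2((1, 3)) = 2
Stationarity residual: grad f(x) + sum_i lambda_i a_i = (0, 0)
  -> stationarity OK
Primal feasibility (all g_i <= 0): FAILS
Dual feasibility (all lambda_i >= 0): OK
Complementary slackness (lambda_i * g_i(x) = 0 for all i): OK

Verdict: the first failing condition is primal_feasibility -> primal.

primal


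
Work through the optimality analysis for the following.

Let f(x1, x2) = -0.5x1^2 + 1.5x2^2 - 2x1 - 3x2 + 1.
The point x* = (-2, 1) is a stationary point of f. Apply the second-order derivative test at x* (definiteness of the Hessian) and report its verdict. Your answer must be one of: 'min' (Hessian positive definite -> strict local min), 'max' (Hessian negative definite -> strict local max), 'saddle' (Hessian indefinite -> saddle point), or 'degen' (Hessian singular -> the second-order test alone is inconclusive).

Compute the Hessian H = grad^2 f:
  H = [[-1, 0], [0, 3]]
Verify stationarity: grad f(x*) = H x* + g = (0, 0).
Eigenvalues of H: -1, 3.
Eigenvalues have mixed signs, so H is indefinite -> x* is a saddle point.

saddle


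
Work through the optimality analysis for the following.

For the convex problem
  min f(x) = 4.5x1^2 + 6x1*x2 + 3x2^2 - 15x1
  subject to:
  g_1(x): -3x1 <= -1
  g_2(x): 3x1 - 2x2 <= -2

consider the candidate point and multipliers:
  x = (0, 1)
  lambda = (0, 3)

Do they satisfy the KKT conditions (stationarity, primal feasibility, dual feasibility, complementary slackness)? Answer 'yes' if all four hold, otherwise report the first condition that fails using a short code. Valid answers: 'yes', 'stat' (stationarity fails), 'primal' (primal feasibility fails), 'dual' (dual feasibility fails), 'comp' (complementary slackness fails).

Gradient of f: grad f(x) = Q x + c = (-9, 6)
Constraint values g_i(x) = a_i^T x - b_i:
  g_1((0, 1)) = 1
  g_2((0, 1)) = 0
Stationarity residual: grad f(x) + sum_i lambda_i a_i = (0, 0)
  -> stationarity OK
Primal feasibility (all g_i <= 0): FAILS
Dual feasibility (all lambda_i >= 0): OK
Complementary slackness (lambda_i * g_i(x) = 0 for all i): OK

Verdict: the first failing condition is primal_feasibility -> primal.

primal


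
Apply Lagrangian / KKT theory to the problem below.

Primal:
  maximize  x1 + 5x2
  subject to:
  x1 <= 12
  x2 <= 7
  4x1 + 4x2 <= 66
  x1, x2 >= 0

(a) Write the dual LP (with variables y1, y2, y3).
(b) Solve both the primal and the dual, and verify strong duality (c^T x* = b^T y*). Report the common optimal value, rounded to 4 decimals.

The standard primal-dual pair for 'max c^T x s.t. A x <= b, x >= 0' is:
  Dual:  min b^T y  s.t.  A^T y >= c,  y >= 0.

So the dual LP is:
  minimize  12y1 + 7y2 + 66y3
  subject to:
    y1 + 4y3 >= 1
    y2 + 4y3 >= 5
    y1, y2, y3 >= 0

Solving the primal: x* = (9.5, 7).
  primal value c^T x* = 44.5.
Solving the dual: y* = (0, 4, 0.25).
  dual value b^T y* = 44.5.
Strong duality: c^T x* = b^T y*. Confirmed.

44.5


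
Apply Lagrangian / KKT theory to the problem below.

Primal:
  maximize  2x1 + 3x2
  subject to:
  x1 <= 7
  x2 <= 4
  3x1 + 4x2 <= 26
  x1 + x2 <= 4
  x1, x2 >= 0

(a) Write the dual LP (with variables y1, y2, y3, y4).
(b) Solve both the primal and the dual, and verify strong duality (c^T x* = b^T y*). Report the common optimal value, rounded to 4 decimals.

The standard primal-dual pair for 'max c^T x s.t. A x <= b, x >= 0' is:
  Dual:  min b^T y  s.t.  A^T y >= c,  y >= 0.

So the dual LP is:
  minimize  7y1 + 4y2 + 26y3 + 4y4
  subject to:
    y1 + 3y3 + y4 >= 2
    y2 + 4y3 + y4 >= 3
    y1, y2, y3, y4 >= 0

Solving the primal: x* = (0, 4).
  primal value c^T x* = 12.
Solving the dual: y* = (0, 1, 0, 2).
  dual value b^T y* = 12.
Strong duality: c^T x* = b^T y*. Confirmed.

12


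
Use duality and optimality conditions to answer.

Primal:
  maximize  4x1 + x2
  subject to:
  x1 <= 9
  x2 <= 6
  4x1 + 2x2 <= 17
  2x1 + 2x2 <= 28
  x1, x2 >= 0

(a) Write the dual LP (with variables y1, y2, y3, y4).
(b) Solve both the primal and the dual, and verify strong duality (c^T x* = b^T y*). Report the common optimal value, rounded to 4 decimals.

The standard primal-dual pair for 'max c^T x s.t. A x <= b, x >= 0' is:
  Dual:  min b^T y  s.t.  A^T y >= c,  y >= 0.

So the dual LP is:
  minimize  9y1 + 6y2 + 17y3 + 28y4
  subject to:
    y1 + 4y3 + 2y4 >= 4
    y2 + 2y3 + 2y4 >= 1
    y1, y2, y3, y4 >= 0

Solving the primal: x* = (4.25, 0).
  primal value c^T x* = 17.
Solving the dual: y* = (0, 0, 1, 0).
  dual value b^T y* = 17.
Strong duality: c^T x* = b^T y*. Confirmed.

17


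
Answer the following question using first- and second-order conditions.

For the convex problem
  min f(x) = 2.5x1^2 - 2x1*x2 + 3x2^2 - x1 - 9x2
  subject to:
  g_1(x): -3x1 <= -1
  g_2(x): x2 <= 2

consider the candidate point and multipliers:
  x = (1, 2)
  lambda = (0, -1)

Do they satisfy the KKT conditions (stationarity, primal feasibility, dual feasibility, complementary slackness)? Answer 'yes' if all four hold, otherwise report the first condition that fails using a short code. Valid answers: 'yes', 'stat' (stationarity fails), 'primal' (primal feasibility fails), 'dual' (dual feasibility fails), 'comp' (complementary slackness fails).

Gradient of f: grad f(x) = Q x + c = (0, 1)
Constraint values g_i(x) = a_i^T x - b_i:
  g_1((1, 2)) = -2
  g_2((1, 2)) = 0
Stationarity residual: grad f(x) + sum_i lambda_i a_i = (0, 0)
  -> stationarity OK
Primal feasibility (all g_i <= 0): OK
Dual feasibility (all lambda_i >= 0): FAILS
Complementary slackness (lambda_i * g_i(x) = 0 for all i): OK

Verdict: the first failing condition is dual_feasibility -> dual.

dual


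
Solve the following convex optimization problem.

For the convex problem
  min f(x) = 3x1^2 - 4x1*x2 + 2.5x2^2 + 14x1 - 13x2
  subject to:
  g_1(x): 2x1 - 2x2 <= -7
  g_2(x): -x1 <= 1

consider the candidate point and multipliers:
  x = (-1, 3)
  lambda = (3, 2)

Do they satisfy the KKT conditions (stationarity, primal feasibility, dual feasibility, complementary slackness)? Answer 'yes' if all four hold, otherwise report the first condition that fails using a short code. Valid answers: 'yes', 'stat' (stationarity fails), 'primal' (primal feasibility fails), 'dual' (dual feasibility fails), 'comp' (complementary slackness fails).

Gradient of f: grad f(x) = Q x + c = (-4, 6)
Constraint values g_i(x) = a_i^T x - b_i:
  g_1((-1, 3)) = -1
  g_2((-1, 3)) = 0
Stationarity residual: grad f(x) + sum_i lambda_i a_i = (0, 0)
  -> stationarity OK
Primal feasibility (all g_i <= 0): OK
Dual feasibility (all lambda_i >= 0): OK
Complementary slackness (lambda_i * g_i(x) = 0 for all i): FAILS

Verdict: the first failing condition is complementary_slackness -> comp.

comp


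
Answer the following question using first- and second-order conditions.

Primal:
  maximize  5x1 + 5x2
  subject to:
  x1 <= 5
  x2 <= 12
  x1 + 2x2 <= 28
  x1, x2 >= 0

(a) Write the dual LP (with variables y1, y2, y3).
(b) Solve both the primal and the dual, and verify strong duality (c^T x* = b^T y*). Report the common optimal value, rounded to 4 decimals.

The standard primal-dual pair for 'max c^T x s.t. A x <= b, x >= 0' is:
  Dual:  min b^T y  s.t.  A^T y >= c,  y >= 0.

So the dual LP is:
  minimize  5y1 + 12y2 + 28y3
  subject to:
    y1 + y3 >= 5
    y2 + 2y3 >= 5
    y1, y2, y3 >= 0

Solving the primal: x* = (5, 11.5).
  primal value c^T x* = 82.5.
Solving the dual: y* = (2.5, 0, 2.5).
  dual value b^T y* = 82.5.
Strong duality: c^T x* = b^T y*. Confirmed.

82.5


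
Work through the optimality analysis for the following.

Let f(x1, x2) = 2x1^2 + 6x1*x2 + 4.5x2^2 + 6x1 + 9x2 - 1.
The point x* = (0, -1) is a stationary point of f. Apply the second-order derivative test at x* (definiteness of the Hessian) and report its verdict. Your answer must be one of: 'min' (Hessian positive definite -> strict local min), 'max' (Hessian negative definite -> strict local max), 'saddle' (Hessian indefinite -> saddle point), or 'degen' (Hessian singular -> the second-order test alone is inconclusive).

Compute the Hessian H = grad^2 f:
  H = [[4, 6], [6, 9]]
Verify stationarity: grad f(x*) = H x* + g = (0, 0).
Eigenvalues of H: 0, 13.
H has a zero eigenvalue (singular; positive semidefinite but not definite), so H is neither positive definite, negative definite, nor indefinite. The second-order test alone is inconclusive -> degen.
(Indeed, f is constant along the null direction of H through x*, so x* is not a strict local extremum.)

degen


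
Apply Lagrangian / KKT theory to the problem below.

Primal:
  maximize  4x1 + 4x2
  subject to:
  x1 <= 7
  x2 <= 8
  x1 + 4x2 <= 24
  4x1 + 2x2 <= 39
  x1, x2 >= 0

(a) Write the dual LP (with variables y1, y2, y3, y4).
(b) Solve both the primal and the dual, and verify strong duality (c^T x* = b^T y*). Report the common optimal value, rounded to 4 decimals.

The standard primal-dual pair for 'max c^T x s.t. A x <= b, x >= 0' is:
  Dual:  min b^T y  s.t.  A^T y >= c,  y >= 0.

So the dual LP is:
  minimize  7y1 + 8y2 + 24y3 + 39y4
  subject to:
    y1 + y3 + 4y4 >= 4
    y2 + 4y3 + 2y4 >= 4
    y1, y2, y3, y4 >= 0

Solving the primal: x* = (7, 4.25).
  primal value c^T x* = 45.
Solving the dual: y* = (3, 0, 1, 0).
  dual value b^T y* = 45.
Strong duality: c^T x* = b^T y*. Confirmed.

45


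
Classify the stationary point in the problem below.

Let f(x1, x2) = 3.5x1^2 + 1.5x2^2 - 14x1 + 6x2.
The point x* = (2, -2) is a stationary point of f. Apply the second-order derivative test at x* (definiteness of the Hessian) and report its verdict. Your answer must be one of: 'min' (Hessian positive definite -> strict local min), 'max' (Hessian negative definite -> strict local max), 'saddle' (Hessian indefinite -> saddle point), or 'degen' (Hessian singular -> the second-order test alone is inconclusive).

Compute the Hessian H = grad^2 f:
  H = [[7, 0], [0, 3]]
Verify stationarity: grad f(x*) = H x* + g = (0, 0).
Eigenvalues of H: 3, 7.
Both eigenvalues > 0, so H is positive definite -> x* is a strict local min.

min


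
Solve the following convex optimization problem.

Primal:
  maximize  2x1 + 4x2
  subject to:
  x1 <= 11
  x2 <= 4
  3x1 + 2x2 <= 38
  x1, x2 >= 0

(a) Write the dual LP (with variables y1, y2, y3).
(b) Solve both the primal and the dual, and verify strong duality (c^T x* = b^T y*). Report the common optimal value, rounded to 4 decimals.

The standard primal-dual pair for 'max c^T x s.t. A x <= b, x >= 0' is:
  Dual:  min b^T y  s.t.  A^T y >= c,  y >= 0.

So the dual LP is:
  minimize  11y1 + 4y2 + 38y3
  subject to:
    y1 + 3y3 >= 2
    y2 + 2y3 >= 4
    y1, y2, y3 >= 0

Solving the primal: x* = (10, 4).
  primal value c^T x* = 36.
Solving the dual: y* = (0, 2.6667, 0.6667).
  dual value b^T y* = 36.
Strong duality: c^T x* = b^T y*. Confirmed.

36


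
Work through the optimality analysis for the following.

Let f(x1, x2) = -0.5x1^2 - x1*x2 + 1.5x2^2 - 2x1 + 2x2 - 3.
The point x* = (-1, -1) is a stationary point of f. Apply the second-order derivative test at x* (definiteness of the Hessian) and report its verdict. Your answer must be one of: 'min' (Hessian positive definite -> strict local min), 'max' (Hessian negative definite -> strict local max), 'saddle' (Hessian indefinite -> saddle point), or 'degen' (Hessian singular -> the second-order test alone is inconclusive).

Compute the Hessian H = grad^2 f:
  H = [[-1, -1], [-1, 3]]
Verify stationarity: grad f(x*) = H x* + g = (0, 0).
Eigenvalues of H: -1.2361, 3.2361.
Eigenvalues have mixed signs, so H is indefinite -> x* is a saddle point.

saddle


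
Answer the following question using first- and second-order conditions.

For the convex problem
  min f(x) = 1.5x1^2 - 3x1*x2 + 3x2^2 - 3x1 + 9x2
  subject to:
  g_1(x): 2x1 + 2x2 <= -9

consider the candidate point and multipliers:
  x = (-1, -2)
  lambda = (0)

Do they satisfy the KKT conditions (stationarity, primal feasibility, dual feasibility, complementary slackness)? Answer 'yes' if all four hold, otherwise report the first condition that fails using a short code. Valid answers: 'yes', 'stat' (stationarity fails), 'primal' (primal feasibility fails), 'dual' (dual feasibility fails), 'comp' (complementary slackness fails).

Gradient of f: grad f(x) = Q x + c = (0, 0)
Constraint values g_i(x) = a_i^T x - b_i:
  g_1((-1, -2)) = 3
Stationarity residual: grad f(x) + sum_i lambda_i a_i = (0, 0)
  -> stationarity OK
Primal feasibility (all g_i <= 0): FAILS
Dual feasibility (all lambda_i >= 0): OK
Complementary slackness (lambda_i * g_i(x) = 0 for all i): OK

Verdict: the first failing condition is primal_feasibility -> primal.

primal
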